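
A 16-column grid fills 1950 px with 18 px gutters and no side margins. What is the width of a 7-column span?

843 px

16 columns + 15 gutters: 16c + 15·18 = 1950.
16c = 1950 − 270 = 1680, so c = 105 px.
7-column span = 7·105 + 6·18 = 843 px.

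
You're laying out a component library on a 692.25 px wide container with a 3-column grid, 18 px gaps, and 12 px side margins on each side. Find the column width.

210.75 px

Take off 24 px of margins, leaving 668.25 px.
668.25 − 2·18 = 632.25; ÷3 gives c = 210.75 px.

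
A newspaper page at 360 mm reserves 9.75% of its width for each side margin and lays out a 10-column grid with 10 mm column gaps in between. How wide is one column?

19.98 mm

Each margin = 9.75% of 360 = 35.1 mm; content = 360 − 2·35.1 = 289.8 mm.
289.8 − 9·10 = 199.8; ÷10 gives c = 19.98 mm.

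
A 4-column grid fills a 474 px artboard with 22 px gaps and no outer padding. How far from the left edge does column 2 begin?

Subtracting 3 gaps of 22 leaves 408 for 4 columns, so c = 102 px.
No margin, so column 2 starts at 1·(column + gutter) = 1·124 = 124 px.

124 px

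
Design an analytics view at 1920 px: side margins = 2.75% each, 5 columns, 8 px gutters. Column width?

1920 × (1 − 2·2.75%) = 1920 × 94.5% = 1814.4 px for the columns.
Subtracting 4 gutters of 8 leaves 1782.4 for 5 columns, so c = 356.48 px.

356.48 px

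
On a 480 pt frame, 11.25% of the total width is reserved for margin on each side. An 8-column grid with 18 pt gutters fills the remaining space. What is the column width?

Margins: 11.25% × 480 = 54 pt each, so content = 480 − 108 = 372 pt.
8 columns + 7 gutters: 8c + 7·18 = 372.
8c = 372 − 126 = 246, so c = 30.75 pt.

30.75 pt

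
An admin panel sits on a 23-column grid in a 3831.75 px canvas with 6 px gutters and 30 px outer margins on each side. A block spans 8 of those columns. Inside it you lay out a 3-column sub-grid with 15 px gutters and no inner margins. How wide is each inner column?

Outer content = 3831.75 − 2·30 = 3771.75 px.
23c + 22·6 = 3771.75 → 23c = 3639.75 → c = 158.25 px.
8-column span = 8·158.25 + 7·6 = 1308 px.
Subtracting 2 gutters of 15 leaves 1278 for 3 columns, so d = 426 px.

426 px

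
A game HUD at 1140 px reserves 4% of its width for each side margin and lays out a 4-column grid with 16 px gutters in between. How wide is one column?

250.2 px

Each margin = 4% of 1140 = 45.6 px; content = 1140 − 2·45.6 = 1048.8 px.
1048.8 − 3·16 = 1000.8; ÷4 gives c = 250.2 px.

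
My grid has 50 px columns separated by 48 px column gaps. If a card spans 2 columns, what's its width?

2-column span = 2·50 + 1·48 = 148 px.

148 px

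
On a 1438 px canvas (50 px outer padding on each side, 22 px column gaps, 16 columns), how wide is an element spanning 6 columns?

Content width = 1438 − 2·50 = 1338 px.
Subtracting 15 column gaps of 22 leaves 1008 for 16 columns, so c = 63 px.
6-column span = 6·63 + 5·22 = 488 px.

488 px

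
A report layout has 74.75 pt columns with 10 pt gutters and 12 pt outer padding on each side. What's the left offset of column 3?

Column 3 starts at margin + 2·(column + gutter) = 12 + 2·84.75 = 181.5 pt.

181.5 pt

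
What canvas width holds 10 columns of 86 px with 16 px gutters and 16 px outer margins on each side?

1036 px

Adding margins, columns and gutters: 32 + 860 + 144 = 1036 px.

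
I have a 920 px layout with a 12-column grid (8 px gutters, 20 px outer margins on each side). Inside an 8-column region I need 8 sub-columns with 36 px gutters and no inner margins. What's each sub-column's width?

41.5 px

Inside the margins: 920 − 40 = 880 px.
12 columns + 11 gutters: 12c + 11·8 = 880.
12c = 880 − 88 = 792, so c = 66 px.
8-column span = 8·66 + 7·8 = 584 px.
584 − 7·36 = 332; ÷8 gives d = 41.5 px.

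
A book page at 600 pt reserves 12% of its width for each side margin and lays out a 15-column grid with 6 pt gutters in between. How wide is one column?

Each margin = 12% of 600 = 72 pt; content = 600 − 2·72 = 456 pt.
456 − 14·6 = 372; ÷15 gives c = 24.8 pt.

24.8 pt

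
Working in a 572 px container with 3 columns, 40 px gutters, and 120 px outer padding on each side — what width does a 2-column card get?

Content width = 572 − 2·120 = 332 px.
Subtracting 2 gutters of 40 leaves 252 for 3 columns, so c = 84 px.
2-column span = 2·84 + 1·40 = 208 px.

208 px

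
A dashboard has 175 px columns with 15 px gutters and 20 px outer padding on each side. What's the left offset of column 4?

Column 4 starts at margin + 3·(column + gutter) = 20 + 3·190 = 590 px.

590 px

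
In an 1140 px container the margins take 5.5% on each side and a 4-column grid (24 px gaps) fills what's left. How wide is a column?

235.65 px

Each margin = 5.5% of 1140 = 62.7 px; content = 1140 − 2·62.7 = 1014.6 px.
4 columns + 3 gaps: 4c + 3·24 = 1014.6.
4c = 1014.6 − 72 = 942.6, so c = 235.65 px.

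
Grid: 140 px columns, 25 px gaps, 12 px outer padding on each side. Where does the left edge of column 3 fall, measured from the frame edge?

342 px

Before column 3: the margin + 2 columns + 2 gaps.
Offset = 12 + 2·(140 + 25) = 12 + 330 = 342 px.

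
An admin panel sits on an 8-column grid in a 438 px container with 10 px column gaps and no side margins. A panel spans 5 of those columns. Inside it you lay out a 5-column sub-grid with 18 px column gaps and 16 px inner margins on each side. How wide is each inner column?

8c + 7·10 = 438 → 8c = 368 → c = 46 px.
5-column span = 5·46 + 4·10 = 270 px.
Inner content = 270 − 2·16 = 238 px.
238 − 4·18 = 166; ÷5 gives d = 33.2 px.

33.2 px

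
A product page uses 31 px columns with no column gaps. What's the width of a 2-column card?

2-column span = 2·31 = 62 px.

62 px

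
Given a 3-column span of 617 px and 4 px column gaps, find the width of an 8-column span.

1652 px

3 columns + 2 column gaps: 3c + 2·4 = 617.
3c = 617 − 8 = 609, so c = 203 px.
8 columns plus 7 column gaps: 1624 + 28 = 1652 px.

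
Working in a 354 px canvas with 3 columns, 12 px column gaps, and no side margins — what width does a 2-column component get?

232 px

3 columns + 2 column gaps: 3c + 2·12 = 354.
3c = 354 − 24 = 330, so c = 110 px.
Span of 2: 2·110 + 1·12 = 220 + 12 = 232 px.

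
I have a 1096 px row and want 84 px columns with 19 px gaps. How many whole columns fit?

10 columns

Each extra column adds 84 + 19 = 103 px.
(1096 + 19) / 103 = 10.83, so 10 columns fit.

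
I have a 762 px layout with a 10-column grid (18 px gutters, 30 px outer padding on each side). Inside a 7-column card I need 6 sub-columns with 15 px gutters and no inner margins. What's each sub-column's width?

Take off 60 px of margins, leaving 702 px.
10c + 9·18 = 702 → 10c = 540 → c = 54 px.
Span of 7: 7·54 + 6·18 = 378 + 108 = 486 px.
Subtracting 5 gutters of 15 leaves 411 for 6 columns, so d = 68.5 px.

68.5 px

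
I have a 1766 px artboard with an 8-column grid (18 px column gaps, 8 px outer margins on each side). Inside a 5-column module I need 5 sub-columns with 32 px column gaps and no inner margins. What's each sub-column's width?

Take off 16 px of margins, leaving 1750 px.
Subtracting 7 column gaps of 18 leaves 1624 for 8 columns, so c = 203 px.
5-column span = 5·203 + 4·18 = 1087 px.
1087 − 4·32 = 959; ÷5 gives d = 191.8 px.

191.8 px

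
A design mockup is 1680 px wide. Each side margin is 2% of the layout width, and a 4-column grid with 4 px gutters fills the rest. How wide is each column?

Margins: 2% × 1680 = 33.6 px each, so content = 1680 − 67.2 = 1612.8 px.
4 columns + 3 gutters: 4c + 3·4 = 1612.8.
4c = 1612.8 − 12 = 1600.8, so c = 400.2 px.

400.2 px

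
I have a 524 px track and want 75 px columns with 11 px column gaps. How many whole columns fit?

6 columns

6 columns: 6·75 + 5·11 = 505 px ≤ 524.
7 columns: 591 px > 524. So 6.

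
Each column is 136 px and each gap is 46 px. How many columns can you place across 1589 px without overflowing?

8 columns: 8·136 + 7·46 = 1410 px ≤ 1589.
9 columns: 1592 px > 1589. So 8.

8 columns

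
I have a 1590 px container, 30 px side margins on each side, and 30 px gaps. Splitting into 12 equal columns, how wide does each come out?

Take off 60 px of margins, leaving 1530 px.
12c + 11·30 = 1530 → 12c = 1200 → c = 100 px.

100 px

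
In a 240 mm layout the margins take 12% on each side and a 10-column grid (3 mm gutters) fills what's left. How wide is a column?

240 × (1 − 2·12%) = 240 × 76% = 182.4 mm for the columns.
Subtracting 9 gutters of 3 leaves 155.4 for 10 columns, so c = 15.54 mm.

15.54 mm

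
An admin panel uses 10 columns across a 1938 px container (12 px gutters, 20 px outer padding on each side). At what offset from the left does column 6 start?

975 px

Take off 40 px of margins, leaving 1898 px.
10 columns + 9 gutters: 10c + 9·12 = 1898.
10c = 1898 − 108 = 1790, so c = 179 px.
Before column 6: the margin + 5 columns + 5 gutters.
Offset = 20 + 5·(179 + 12) = 20 + 955 = 975 px.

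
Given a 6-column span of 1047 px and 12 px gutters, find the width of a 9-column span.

1047 − 5·12 = 987; ÷6 gives c = 164.5 px.
9 columns plus 8 gutters: 1480.5 + 96 = 1576.5 px.

1576.5 px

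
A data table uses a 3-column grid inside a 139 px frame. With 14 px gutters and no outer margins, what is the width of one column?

37 px

139 − 2·14 = 111; ÷3 gives c = 37 px.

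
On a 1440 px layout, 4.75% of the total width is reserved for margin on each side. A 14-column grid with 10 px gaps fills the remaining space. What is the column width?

Margins: 4.75% × 1440 = 68.4 px each, so content = 1440 − 136.8 = 1303.2 px.
1303.2 − 13·10 = 1173.2; ÷14 gives c = 83.8 px.

83.8 px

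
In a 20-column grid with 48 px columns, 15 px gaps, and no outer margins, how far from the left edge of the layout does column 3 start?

126 px

Each column+gutter stride is 63 px; with no margin, 2 of them is 126 px.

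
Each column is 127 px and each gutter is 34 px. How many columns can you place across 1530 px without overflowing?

9 columns

Each extra column adds 127 + 34 = 161 px.
(1530 + 34) / 161 = 9.71, so 9 columns fit.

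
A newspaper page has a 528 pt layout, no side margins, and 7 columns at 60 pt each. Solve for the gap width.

Columns use 420 pt, leaving 108 pt across 6 gaps = 18 pt each.

18 pt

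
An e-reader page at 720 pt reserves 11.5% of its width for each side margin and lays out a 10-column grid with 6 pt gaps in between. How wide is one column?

Margins: 11.5% × 720 = 82.8 pt each, so content = 720 − 165.6 = 554.4 pt.
10 columns + 9 gaps: 10c + 9·6 = 554.4.
10c = 554.4 − 54 = 500.4, so c = 50.04 pt.

50.04 pt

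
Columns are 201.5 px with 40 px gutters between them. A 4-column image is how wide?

Span of 4: 4·201.5 + 3·40 = 806 + 120 = 926 px.

926 px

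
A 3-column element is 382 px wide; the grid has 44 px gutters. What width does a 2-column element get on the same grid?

240 px

382 − 2·44 = 294; ÷3 gives c = 98 px.
Span of 2: 2·98 + 1·44 = 196 + 44 = 240 px.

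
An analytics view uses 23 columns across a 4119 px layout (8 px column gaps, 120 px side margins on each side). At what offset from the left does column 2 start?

Take off 240 px of margins, leaving 3879 px.
3879 − 22·8 = 3703; ÷23 gives c = 161 px.
Column 2 starts at margin + 1·(column + gutter) = 120 + 1·169 = 289 px.

289 px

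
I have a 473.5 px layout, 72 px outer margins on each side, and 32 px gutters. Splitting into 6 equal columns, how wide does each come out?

Inside the margins: 473.5 − 144 = 329.5 px.
6 columns + 5 gutters: 6c + 5·32 = 329.5.
6c = 329.5 − 160 = 169.5, so c = 28.25 px.

28.25 px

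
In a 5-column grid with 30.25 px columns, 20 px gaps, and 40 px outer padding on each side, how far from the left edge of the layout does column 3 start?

Column 3 starts at margin + 2·(column + gutter) = 40 + 2·50.25 = 140.5 px.

140.5 px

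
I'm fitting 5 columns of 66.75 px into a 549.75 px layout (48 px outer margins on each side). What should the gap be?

30 px

Inside the margins: 549.75 − 96 = 453.75 px.
Columns use 333.75 px, leaving 120 px across 4 gaps = 30 px each.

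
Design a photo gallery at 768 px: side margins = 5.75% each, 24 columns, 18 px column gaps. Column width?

Margins: 5.75% × 768 = 44.16 px each, so content = 768 − 88.32 = 679.68 px.
Subtracting 23 column gaps of 18 leaves 265.68 for 24 columns, so c = 11.07 px.

11.07 px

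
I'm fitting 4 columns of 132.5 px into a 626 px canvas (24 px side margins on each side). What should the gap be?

Take off 48 px of margins, leaving 578 px.
Columns use 530 px, leaving 48 px across 3 gaps = 16 px each.

16 px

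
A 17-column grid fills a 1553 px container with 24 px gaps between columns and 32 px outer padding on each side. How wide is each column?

Take off 64 px of margins, leaving 1489 px.
17 columns + 16 gaps: 17c + 16·24 = 1489.
17c = 1489 − 384 = 1105, so c = 65 px.

65 px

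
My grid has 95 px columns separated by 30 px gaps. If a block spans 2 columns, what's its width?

220 px

2-column span = 2·95 + 1·30 = 220 px.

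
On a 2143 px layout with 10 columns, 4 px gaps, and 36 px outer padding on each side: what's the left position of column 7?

1281 px

Inside the margins: 2143 − 72 = 2071 px.
Subtracting 9 gaps of 4 leaves 2035 for 10 columns, so c = 203.5 px.
Each column+gutter stride is 207.5 px; 6 of them past the 36 px margin is 36 + 1245 = 1281 px.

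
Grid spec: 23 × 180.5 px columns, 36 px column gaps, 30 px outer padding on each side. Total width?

Total width: 2·30 + 23·180.5 + 22·36 = 5003.5 px.

5003.5 px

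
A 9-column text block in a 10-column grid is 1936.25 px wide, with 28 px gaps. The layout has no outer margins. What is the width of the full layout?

2154.5 px

Subtracting 8 gaps of 28 leaves 1712.25 for 9 columns, so c = 190.25 px.
Total width: 10·190.25 + 9·28 = 2154.5 px.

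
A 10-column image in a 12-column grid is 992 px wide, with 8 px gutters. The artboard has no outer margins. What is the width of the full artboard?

10c + 9·8 = 992 → 10c = 920 → c = 92 px.
Artboard = 12·92 + 11·8 = 1104 + 88 = 1192 px.

1192 px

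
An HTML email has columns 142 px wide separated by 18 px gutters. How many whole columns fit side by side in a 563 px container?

3 columns

k columns need k·142 + (k−1)·18 = k·160 − 18.
k·160 − 18 ≤ 563 → k ≤ 581 / 160 ≈ 3.63, so k = 3.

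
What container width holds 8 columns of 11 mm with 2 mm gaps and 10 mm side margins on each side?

Container = 2·10 + 8·11 + 7·2 = 20 + 88 + 14 = 122 mm.

122 mm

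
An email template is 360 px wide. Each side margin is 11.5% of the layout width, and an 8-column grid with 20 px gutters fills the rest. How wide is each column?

17.15 px

Each margin = 11.5% of 360 = 41.4 px; content = 360 − 2·41.4 = 277.2 px.
8 columns + 7 gutters: 8c + 7·20 = 277.2.
8c = 277.2 − 140 = 137.2, so c = 17.15 px.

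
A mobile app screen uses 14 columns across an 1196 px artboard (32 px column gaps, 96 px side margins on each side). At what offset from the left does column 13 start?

Take off 192 px of margins, leaving 1004 px.
14c + 13·32 = 1004 → 14c = 588 → c = 42 px.
Each column+gutter stride is 74 px; 12 of them past the 96 px margin is 96 + 888 = 984 px.

984 px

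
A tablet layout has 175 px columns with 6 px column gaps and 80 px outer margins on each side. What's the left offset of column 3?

Each column+gutter stride is 181 px; 2 of them past the 80 px margin is 80 + 362 = 442 px.

442 px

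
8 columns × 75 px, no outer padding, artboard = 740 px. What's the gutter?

20 px

Columns use 600 px, leaving 140 px across 7 gutters = 20 px each.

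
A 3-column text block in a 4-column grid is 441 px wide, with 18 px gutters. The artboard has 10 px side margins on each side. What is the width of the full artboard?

614 px

3c + 2·18 = 441 → 3c = 405 → c = 135 px.
Adding margins, columns and gutters: 20 + 540 + 54 = 614 px.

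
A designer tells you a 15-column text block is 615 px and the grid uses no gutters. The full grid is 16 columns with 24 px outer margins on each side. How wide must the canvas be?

704 px

615 / 15 = 41 px per column.
Summing: 48 + 656 = 704 px.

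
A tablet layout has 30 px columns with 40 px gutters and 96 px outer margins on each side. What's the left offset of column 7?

516 px

Column 7 starts at margin + 6·(column + gutter) = 96 + 6·70 = 516 px.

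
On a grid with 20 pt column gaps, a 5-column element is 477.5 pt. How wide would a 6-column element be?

5 columns + 4 column gaps: 5c + 4·20 = 477.5.
5c = 477.5 − 80 = 397.5, so c = 79.5 pt.
6 columns plus 5 column gaps: 477 + 100 = 577 pt.

577 pt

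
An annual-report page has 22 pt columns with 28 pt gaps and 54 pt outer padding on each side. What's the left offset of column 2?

Each column+gutter stride is 50 pt; 1 of them past the 54 pt margin is 54 + 50 = 104 pt.

104 pt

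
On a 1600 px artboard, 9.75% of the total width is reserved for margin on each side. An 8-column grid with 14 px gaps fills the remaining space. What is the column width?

148.75 px

Margins: 9.75% × 1600 = 156 px each, so content = 1600 − 312 = 1288 px.
1288 − 7·14 = 1190; ÷8 gives c = 148.75 px.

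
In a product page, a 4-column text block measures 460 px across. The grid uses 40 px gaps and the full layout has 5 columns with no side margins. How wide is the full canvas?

4c + 3·40 = 460 → 4c = 340 → c = 85 px.
Canvas = 5·85 + 4·40 = 425 + 160 = 585 px.

585 px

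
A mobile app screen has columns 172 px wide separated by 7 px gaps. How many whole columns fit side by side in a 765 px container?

4 columns: 4·172 + 3·7 = 709 px ≤ 765.
5 columns: 888 px > 765. So 4.

4 columns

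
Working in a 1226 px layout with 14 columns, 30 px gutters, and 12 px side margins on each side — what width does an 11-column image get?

938 px

Subtract both margins: 1226 − 2·12 = 1202 px.
14c + 13·30 = 1202 → 14c = 812 → c = 58 px.
11 columns plus 10 gutters: 638 + 300 = 938 px.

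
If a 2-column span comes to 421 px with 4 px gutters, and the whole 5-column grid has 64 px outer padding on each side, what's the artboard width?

1186.5 px

2c + 1·4 = 421 → 2c = 417 → c = 208.5 px.
Artboard = 2·64 + 5·208.5 + 4·4 = 128 + 1042.5 + 16 = 1186.5 px.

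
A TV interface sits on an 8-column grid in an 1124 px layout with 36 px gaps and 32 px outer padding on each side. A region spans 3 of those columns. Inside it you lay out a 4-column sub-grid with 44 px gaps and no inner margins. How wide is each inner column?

Take off 64 px of margins, leaving 1060 px.
1060 − 7·36 = 808; ÷8 gives c = 101 px.
Span of 3: 3·101 + 2·36 = 303 + 72 = 375 px.
Subtracting 3 gaps of 44 leaves 243 for 4 columns, so d = 60.75 px.

60.75 px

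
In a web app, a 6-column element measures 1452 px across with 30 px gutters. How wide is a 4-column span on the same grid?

1452 − 5·30 = 1302; ÷6 gives c = 217 px.
4-column span = 4·217 + 3·30 = 958 px.

958 px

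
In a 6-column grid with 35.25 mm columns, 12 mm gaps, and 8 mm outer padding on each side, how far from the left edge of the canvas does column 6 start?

244.25 mm

Each column+gutter stride is 47.25 mm; 5 of them past the 8 mm margin is 8 + 236.25 = 244.25 mm.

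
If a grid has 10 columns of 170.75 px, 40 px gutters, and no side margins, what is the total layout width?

Total width: 10·170.75 + 9·40 = 2067.5 px.

2067.5 px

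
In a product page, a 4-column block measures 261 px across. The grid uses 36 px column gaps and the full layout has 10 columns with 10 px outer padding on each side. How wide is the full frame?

726.5 px

4 columns + 3 column gaps: 4c + 3·36 = 261.
4c = 261 − 108 = 153, so c = 38.25 px.
Frame = 2·10 + 10·38.25 + 9·36 = 20 + 382.5 + 324 = 726.5 px.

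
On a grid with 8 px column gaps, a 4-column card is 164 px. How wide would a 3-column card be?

4 columns + 3 column gaps: 4c + 3·8 = 164.
4c = 164 − 24 = 140, so c = 35 px.
3 columns plus 2 column gaps: 105 + 16 = 121 px.

121 px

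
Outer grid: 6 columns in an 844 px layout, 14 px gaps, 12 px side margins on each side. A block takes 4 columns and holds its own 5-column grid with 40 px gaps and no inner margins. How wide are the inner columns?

76.4 px

Outer content = 844 − 2·12 = 820 px.
6 columns + 5 gaps: 6c + 5·14 = 820.
6c = 820 − 70 = 750, so c = 125 px.
4-column span = 4·125 + 3·14 = 542 px.
542 − 4·40 = 382; ÷5 gives d = 76.4 px.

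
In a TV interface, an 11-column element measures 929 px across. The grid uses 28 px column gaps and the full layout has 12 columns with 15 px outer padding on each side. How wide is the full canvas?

1046 px

11 columns + 10 column gaps: 11c + 10·28 = 929.
11c = 929 − 280 = 649, so c = 59 px.
Canvas = 2·15 + 12·59 + 11·28 = 30 + 708 + 308 = 1046 px.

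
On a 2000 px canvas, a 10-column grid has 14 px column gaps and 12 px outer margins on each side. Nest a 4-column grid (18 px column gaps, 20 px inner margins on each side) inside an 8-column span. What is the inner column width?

Subtract both margins: 2000 − 2·12 = 1976 px.
10 columns + 9 column gaps: 10c + 9·14 = 1976.
10c = 1976 − 126 = 1850, so c = 185 px.
8 columns plus 7 column gaps: 1480 + 98 = 1578 px.
Inner content = 1578 − 2·20 = 1538 px.
4d + 3·18 = 1538 → 4d = 1484 → d = 371 px.

371 px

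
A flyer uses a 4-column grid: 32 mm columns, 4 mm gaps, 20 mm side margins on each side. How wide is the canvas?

Canvas = 2·20 + 4·32 + 3·4 = 40 + 128 + 12 = 180 mm.

180 mm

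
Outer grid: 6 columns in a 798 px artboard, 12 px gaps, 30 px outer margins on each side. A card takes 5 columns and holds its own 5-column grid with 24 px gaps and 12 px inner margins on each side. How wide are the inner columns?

Take off 60 px of margins, leaving 738 px.
Subtracting 5 gaps of 12 leaves 678 for 6 columns, so c = 113 px.
Span of 5: 5·113 + 4·12 = 565 + 48 = 613 px.
Inner content = 613 − 2·12 = 589 px.
5 columns + 4 gaps: 5d + 4·24 = 589.
5d = 589 − 96 = 493, so d = 98.6 px.

98.6 px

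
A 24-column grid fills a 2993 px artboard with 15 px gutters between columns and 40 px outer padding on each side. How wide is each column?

107 px

Inside the margins: 2993 − 80 = 2913 px.
24 columns + 23 gutters: 24c + 23·15 = 2913.
24c = 2913 − 345 = 2568, so c = 107 px.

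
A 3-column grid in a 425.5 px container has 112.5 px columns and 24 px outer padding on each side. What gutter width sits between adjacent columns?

Take off 48 px of margins, leaving 377.5 px.
3·112.5 + 2g = 377.5 → 2g = 40 → g = 20 px.

20 px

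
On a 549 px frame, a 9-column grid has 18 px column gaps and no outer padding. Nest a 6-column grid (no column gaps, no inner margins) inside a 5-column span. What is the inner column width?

Subtracting 8 column gaps of 18 leaves 405 for 9 columns, so c = 45 px.
5 columns plus 4 column gaps: 225 + 72 = 297 px.
6d = 297 → d = 49.5 px.

49.5 px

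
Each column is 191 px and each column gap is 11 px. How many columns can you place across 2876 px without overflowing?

k columns need k·191 + (k−1)·11 = k·202 − 11.
k·202 − 11 ≤ 2876 → k ≤ 2887 / 202 ≈ 14.29, so k = 14.

14 columns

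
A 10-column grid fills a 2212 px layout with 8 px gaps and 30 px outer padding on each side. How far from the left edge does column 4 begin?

Subtract both margins: 2212 − 2·30 = 2152 px.
2152 − 9·8 = 2080; ÷10 gives c = 208 px.
Each column+gutter stride is 216 px; 3 of them past the 30 px margin is 30 + 648 = 678 px.

678 px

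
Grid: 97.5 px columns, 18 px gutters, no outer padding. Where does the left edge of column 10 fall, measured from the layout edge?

No margin, so column 10 starts at 9·(column + gutter) = 9·115.5 = 1039.5 px.

1039.5 px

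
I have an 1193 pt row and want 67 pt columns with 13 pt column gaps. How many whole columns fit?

Each extra column adds 67 + 13 = 80 pt.
(1193 + 13) / 80 = 15.07, so 15 columns fit.

15 columns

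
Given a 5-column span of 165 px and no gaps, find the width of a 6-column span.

With no gaps, each column is 165/5 = 33 px.
With no gaps, 6 columns span 6·33 = 198 px.

198 px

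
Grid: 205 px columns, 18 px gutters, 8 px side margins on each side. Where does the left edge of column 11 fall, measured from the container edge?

Before column 11: the margin + 10 columns + 10 gutters.
Offset = 8 + 10·(205 + 18) = 8 + 2230 = 2238 px.

2238 px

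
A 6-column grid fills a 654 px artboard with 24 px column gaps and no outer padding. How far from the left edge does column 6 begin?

565 px

Subtracting 5 column gaps of 24 leaves 534 for 6 columns, so c = 89 px.
No margin, so column 6 starts at 5·(column + gutter) = 5·113 = 565 px.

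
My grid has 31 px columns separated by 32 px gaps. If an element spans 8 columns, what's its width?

472 px

8-column span = 8·31 + 7·32 = 472 px.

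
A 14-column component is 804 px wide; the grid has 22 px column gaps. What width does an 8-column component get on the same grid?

14c + 13·22 = 804 → 14c = 518 → c = 37 px.
8 columns plus 7 column gaps: 296 + 154 = 450 px.

450 px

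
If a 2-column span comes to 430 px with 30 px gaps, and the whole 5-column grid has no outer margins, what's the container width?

1120 px

Subtracting 1 gap of 30 leaves 400 for 2 columns, so c = 200 px.
Summing: 1000 + 120 = 1120 px.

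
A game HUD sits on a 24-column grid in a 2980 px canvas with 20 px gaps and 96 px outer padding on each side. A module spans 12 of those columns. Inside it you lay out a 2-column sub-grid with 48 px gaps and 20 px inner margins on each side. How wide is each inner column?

Outer content = 2980 − 2·96 = 2788 px.
24c + 23·20 = 2788 → 24c = 2328 → c = 97 px.
12-column span = 12·97 + 11·20 = 1384 px.
Inner content = 1384 − 2·20 = 1344 px.
2 columns + 1 gap: 2d + 1·48 = 1344.
2d = 1344 − 48 = 1296, so d = 648 px.

648 px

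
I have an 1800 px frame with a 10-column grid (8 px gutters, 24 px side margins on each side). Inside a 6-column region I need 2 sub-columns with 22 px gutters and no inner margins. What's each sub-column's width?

513 px

Subtract both margins: 1800 − 2·24 = 1752 px.
Subtracting 9 gutters of 8 leaves 1680 for 10 columns, so c = 168 px.
6-column span = 6·168 + 5·8 = 1048 px.
1048 − 1·22 = 1026; ÷2 gives d = 513 px.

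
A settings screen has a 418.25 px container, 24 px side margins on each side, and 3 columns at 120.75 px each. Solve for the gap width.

Subtract both margins: 418.25 − 2·24 = 370.25 px.
3·120.75 + 2g = 370.25 → 2g = 8 → g = 4 px.

4 px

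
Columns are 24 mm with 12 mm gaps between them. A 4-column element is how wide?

132 mm

4-column span = 4·24 + 3·12 = 132 mm.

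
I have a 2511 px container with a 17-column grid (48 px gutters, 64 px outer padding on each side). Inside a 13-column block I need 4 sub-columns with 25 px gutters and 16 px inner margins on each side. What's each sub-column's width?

Inside the margins: 2511 − 128 = 2383 px.
17c + 16·48 = 2383 → 17c = 1615 → c = 95 px.
13-column span = 13·95 + 12·48 = 1811 px.
Inner content = 1811 − 2·16 = 1779 px.
Subtracting 3 gutters of 25 leaves 1704 for 4 columns, so d = 426 px.

426 px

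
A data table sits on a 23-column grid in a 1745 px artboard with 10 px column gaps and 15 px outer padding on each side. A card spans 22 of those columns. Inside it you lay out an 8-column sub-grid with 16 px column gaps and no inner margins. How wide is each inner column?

Inside the margins: 1745 − 30 = 1715 px.
1715 − 22·10 = 1495; ÷23 gives c = 65 px.
22 columns plus 21 column gaps: 1430 + 210 = 1640 px.
Subtracting 7 column gaps of 16 leaves 1528 for 8 columns, so d = 191 px.

191 px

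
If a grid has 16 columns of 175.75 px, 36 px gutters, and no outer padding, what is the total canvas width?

3352 px

Total width: 16·175.75 + 15·36 = 3352 px.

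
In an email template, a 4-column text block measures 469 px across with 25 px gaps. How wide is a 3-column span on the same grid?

345.5 px

Subtracting 3 gaps of 25 leaves 394 for 4 columns, so c = 98.5 px.
3-column span = 3·98.5 + 2·25 = 345.5 px.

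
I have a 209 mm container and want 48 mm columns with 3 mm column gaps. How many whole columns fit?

4 columns

Each extra column adds 48 + 3 = 51 mm.
(209 + 3) / 51 = 4.16, so 4 columns fit.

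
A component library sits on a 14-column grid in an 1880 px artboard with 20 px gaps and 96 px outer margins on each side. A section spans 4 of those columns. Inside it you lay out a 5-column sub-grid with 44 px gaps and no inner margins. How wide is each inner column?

58.4 px

Subtract both margins: 1880 − 2·96 = 1688 px.
14c + 13·20 = 1688 → 14c = 1428 → c = 102 px.
4-column span = 4·102 + 3·20 = 468 px.
5d + 4·44 = 468 → 5d = 292 → d = 58.4 px.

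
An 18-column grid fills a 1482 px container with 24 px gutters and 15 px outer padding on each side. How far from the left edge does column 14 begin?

1081 px

Inside the margins: 1482 − 30 = 1452 px.
Subtracting 17 gutters of 24 leaves 1044 for 18 columns, so c = 58 px.
Before column 14: the margin + 13 columns + 13 gutters.
Offset = 15 + 13·(58 + 24) = 15 + 1066 = 1081 px.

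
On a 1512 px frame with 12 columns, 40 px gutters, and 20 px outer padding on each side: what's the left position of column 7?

776 px

Content = 1512 − 2·20 = 1472 px.
12c + 11·40 = 1472 → 12c = 1032 → c = 86 px.
Column 7 starts at margin + 6·(column + gutter) = 20 + 6·126 = 776 px.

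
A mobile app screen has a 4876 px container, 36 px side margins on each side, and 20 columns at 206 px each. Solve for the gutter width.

36 px

Take off 72 px of margins, leaving 4804 px.
20·206 + 19g = 4804 → 19g = 684 → g = 36 px.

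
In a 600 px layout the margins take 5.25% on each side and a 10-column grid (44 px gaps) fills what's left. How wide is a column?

Margins: 5.25% × 600 = 31.5 px each, so content = 600 − 63 = 537 px.
Subtracting 9 gaps of 44 leaves 141 for 10 columns, so c = 14.1 px.

14.1 px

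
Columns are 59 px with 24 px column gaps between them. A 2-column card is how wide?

2 columns plus 1 column gap: 118 + 24 = 142 px.

142 px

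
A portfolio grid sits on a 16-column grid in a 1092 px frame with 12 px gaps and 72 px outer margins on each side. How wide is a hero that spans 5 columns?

Subtract both margins: 1092 − 2·72 = 948 px.
948 − 15·12 = 768; ÷16 gives c = 48 px.
5 columns plus 4 gaps: 240 + 48 = 288 px.

288 px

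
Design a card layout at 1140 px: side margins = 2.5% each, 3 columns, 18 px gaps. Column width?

349 px

Margins: 2.5% × 1140 = 28.5 px each, so content = 1140 − 57 = 1083 px.
Subtracting 2 gaps of 18 leaves 1047 for 3 columns, so c = 349 px.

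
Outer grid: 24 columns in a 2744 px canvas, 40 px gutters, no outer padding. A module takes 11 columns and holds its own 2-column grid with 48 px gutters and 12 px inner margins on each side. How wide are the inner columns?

582 px

24 columns + 23 gutters: 24c + 23·40 = 2744.
24c = 2744 − 920 = 1824, so c = 76 px.
11-column span = 11·76 + 10·40 = 1236 px.
Inner content = 1236 − 2·12 = 1212 px.
2 columns + 1 gutter: 2d + 1·48 = 1212.
2d = 1212 − 48 = 1164, so d = 582 px.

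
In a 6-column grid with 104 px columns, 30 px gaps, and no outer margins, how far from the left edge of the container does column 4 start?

Each column+gutter stride is 134 px; with no margin, 3 of them is 402 px.

402 px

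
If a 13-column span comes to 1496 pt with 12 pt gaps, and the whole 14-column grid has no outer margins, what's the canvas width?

13c + 12·12 = 1496 → 13c = 1352 → c = 104 pt.
Canvas = 14·104 + 13·12 = 1456 + 156 = 1612 pt.

1612 pt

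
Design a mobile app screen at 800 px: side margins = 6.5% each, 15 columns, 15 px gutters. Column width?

32.4 px

Margins: 6.5% × 800 = 52 px each, so content = 800 − 104 = 696 px.
696 − 14·15 = 486; ÷15 gives c = 32.4 px.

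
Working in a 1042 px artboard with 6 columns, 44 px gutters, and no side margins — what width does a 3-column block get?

499 px

6 columns + 5 gutters: 6c + 5·44 = 1042.
6c = 1042 − 220 = 822, so c = 137 px.
3 columns plus 2 gutters: 411 + 88 = 499 px.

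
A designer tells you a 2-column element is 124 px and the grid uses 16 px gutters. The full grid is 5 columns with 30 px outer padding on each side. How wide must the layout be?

2 columns + 1 gutter: 2c + 1·16 = 124.
2c = 124 − 16 = 108, so c = 54 px.
Total width: 2·30 + 5·54 + 4·16 = 394 px.

394 px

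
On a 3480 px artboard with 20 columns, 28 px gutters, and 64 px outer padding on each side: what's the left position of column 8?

1247 px

Take off 128 px of margins, leaving 3352 px.
20 columns + 19 gutters: 20c + 19·28 = 3352.
20c = 3352 − 532 = 2820, so c = 141 px.
Before column 8: the margin + 7 columns + 7 gutters.
Offset = 64 + 7·(141 + 28) = 64 + 1183 = 1247 px.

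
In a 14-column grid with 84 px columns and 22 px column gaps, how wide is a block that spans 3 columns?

296 px

Span of 3: 3·84 + 2·22 = 252 + 44 = 296 px.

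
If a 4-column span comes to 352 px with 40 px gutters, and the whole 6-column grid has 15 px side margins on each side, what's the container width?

Subtracting 3 gutters of 40 leaves 232 for 4 columns, so c = 58 px.
Container = 2·15 + 6·58 + 5·40 = 30 + 348 + 200 = 578 px.

578 px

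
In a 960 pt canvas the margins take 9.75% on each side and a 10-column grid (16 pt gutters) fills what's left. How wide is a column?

62.88 pt

Each margin = 9.75% of 960 = 93.6 pt; content = 960 − 2·93.6 = 772.8 pt.
10 columns + 9 gutters: 10c + 9·16 = 772.8.
10c = 772.8 − 144 = 628.8, so c = 62.88 pt.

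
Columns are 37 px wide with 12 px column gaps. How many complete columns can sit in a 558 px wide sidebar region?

11 columns

Each extra column adds 37 + 12 = 49 px.
(558 + 12) / 49 = 11.63, so 11 columns fit.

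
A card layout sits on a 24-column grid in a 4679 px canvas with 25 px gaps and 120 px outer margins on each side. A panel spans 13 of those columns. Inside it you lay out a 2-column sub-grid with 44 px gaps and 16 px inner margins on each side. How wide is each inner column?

1158.5 px

Inside the margins: 4679 − 240 = 4439 px.
24 columns + 23 gaps: 24c + 23·25 = 4439.
24c = 4439 − 575 = 3864, so c = 161 px.
Span of 13: 13·161 + 12·25 = 2093 + 300 = 2393 px.
Inner content = 2393 − 2·16 = 2361 px.
2d + 1·44 = 2361 → 2d = 2317 → d = 1158.5 px.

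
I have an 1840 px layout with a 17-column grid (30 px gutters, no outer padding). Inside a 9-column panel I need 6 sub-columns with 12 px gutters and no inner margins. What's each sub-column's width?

150 px

17c + 16·30 = 1840 → 17c = 1360 → c = 80 px.
9-column span = 9·80 + 8·30 = 960 px.
6d + 5·12 = 960 → 6d = 900 → d = 150 px.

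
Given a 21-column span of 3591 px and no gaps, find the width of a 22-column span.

3762 px

21c = 3591 → c = 171 px.
With no gaps, 22 columns span 22·171 = 3762 px.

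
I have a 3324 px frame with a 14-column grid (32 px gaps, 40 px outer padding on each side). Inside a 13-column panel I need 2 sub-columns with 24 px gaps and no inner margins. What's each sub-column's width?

Outer content = 3324 − 2·40 = 3244 px.
14c + 13·32 = 3244 → 14c = 2828 → c = 202 px.
13-column span = 13·202 + 12·32 = 3010 px.
2d + 1·24 = 3010 → 2d = 2986 → d = 1493 px.

1493 px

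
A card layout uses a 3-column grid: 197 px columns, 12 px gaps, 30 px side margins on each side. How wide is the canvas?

Total width: 2·30 + 3·197 + 2·12 = 675 px.

675 px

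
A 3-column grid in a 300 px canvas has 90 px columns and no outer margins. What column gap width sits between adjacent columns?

15 px

3 columns take 3·90 = 270 px; remaining 30 splits into 2 column gaps.
g = 30 / 2 = 15 px.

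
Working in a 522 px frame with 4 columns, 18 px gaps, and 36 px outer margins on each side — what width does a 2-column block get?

216 px

Subtract both margins: 522 − 2·36 = 450 px.
Subtracting 3 gaps of 18 leaves 396 for 4 columns, so c = 99 px.
2 columns plus 1 gap: 198 + 18 = 216 px.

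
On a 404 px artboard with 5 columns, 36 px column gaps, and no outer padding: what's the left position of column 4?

404 − 4·36 = 260; ÷5 gives c = 52 px.
Before column 4: 3 columns + 3 column gaps.
Offset = 3·(52 + 36) = 3·88 = 264 px.

264 px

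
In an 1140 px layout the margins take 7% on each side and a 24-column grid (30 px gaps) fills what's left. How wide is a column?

Margins: 7% × 1140 = 79.8 px each, so content = 1140 − 159.6 = 980.4 px.
980.4 − 23·30 = 290.4; ÷24 gives c = 12.1 px.

12.1 px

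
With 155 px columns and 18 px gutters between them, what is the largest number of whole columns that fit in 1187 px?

Each extra column adds 155 + 18 = 173 px.
(1187 + 18) / 173 = 6.97, so 6 columns fit.

6 columns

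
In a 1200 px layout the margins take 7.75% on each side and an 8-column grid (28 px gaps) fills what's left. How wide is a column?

102.25 px

Margins: 7.75% × 1200 = 93 px each, so content = 1200 − 186 = 1014 px.
8 columns + 7 gaps: 8c + 7·28 = 1014.
8c = 1014 − 196 = 818, so c = 102.25 px.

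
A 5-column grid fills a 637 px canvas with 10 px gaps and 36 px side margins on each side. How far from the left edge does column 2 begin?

151 px

Take off 72 px of margins, leaving 565 px.
5 columns + 4 gaps: 5c + 4·10 = 565.
5c = 565 − 40 = 525, so c = 105 px.
Each column+gutter stride is 115 px; 1 of them past the 36 px margin is 36 + 115 = 151 px.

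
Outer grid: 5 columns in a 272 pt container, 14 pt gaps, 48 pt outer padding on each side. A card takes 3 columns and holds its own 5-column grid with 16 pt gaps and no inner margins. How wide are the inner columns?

7.2 pt

Inside the margins: 272 − 96 = 176 pt.
5 columns + 4 gaps: 5c + 4·14 = 176.
5c = 176 − 56 = 120, so c = 24 pt.
Span of 3: 3·24 + 2·14 = 72 + 28 = 100 pt.
100 − 4·16 = 36; ÷5 gives d = 7.2 pt.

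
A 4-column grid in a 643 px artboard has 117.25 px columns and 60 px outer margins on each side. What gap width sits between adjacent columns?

18 px

Content width = 643 − 2·60 = 523 px.
Columns use 469 px, leaving 54 px across 3 gaps = 18 px each.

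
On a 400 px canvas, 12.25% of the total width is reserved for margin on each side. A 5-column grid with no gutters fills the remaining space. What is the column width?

60.4 px

Each margin = 12.25% of 400 = 49 px; content = 400 − 2·49 = 302 px.
With no gutters, each column is 302/5 = 60.4 px.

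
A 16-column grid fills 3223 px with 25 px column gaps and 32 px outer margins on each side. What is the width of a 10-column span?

Inside the margins: 3223 − 64 = 3159 px.
3159 − 15·25 = 2784; ÷16 gives c = 174 px.
10-column span = 10·174 + 9·25 = 1965 px.

1965 px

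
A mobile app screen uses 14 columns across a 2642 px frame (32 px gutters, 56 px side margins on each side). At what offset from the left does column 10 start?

1703 px

Take off 112 px of margins, leaving 2530 px.
2530 − 13·32 = 2114; ÷14 gives c = 151 px.
Each column+gutter stride is 183 px; 9 of them past the 56 px margin is 56 + 1647 = 1703 px.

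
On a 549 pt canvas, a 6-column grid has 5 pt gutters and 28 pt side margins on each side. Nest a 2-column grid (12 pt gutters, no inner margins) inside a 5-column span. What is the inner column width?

199 pt

Outer content = 549 − 2·28 = 493 pt.
Subtracting 5 gutters of 5 leaves 468 for 6 columns, so c = 78 pt.
Span of 5: 5·78 + 4·5 = 390 + 20 = 410 pt.
410 − 1·12 = 398; ÷2 gives d = 199 pt.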